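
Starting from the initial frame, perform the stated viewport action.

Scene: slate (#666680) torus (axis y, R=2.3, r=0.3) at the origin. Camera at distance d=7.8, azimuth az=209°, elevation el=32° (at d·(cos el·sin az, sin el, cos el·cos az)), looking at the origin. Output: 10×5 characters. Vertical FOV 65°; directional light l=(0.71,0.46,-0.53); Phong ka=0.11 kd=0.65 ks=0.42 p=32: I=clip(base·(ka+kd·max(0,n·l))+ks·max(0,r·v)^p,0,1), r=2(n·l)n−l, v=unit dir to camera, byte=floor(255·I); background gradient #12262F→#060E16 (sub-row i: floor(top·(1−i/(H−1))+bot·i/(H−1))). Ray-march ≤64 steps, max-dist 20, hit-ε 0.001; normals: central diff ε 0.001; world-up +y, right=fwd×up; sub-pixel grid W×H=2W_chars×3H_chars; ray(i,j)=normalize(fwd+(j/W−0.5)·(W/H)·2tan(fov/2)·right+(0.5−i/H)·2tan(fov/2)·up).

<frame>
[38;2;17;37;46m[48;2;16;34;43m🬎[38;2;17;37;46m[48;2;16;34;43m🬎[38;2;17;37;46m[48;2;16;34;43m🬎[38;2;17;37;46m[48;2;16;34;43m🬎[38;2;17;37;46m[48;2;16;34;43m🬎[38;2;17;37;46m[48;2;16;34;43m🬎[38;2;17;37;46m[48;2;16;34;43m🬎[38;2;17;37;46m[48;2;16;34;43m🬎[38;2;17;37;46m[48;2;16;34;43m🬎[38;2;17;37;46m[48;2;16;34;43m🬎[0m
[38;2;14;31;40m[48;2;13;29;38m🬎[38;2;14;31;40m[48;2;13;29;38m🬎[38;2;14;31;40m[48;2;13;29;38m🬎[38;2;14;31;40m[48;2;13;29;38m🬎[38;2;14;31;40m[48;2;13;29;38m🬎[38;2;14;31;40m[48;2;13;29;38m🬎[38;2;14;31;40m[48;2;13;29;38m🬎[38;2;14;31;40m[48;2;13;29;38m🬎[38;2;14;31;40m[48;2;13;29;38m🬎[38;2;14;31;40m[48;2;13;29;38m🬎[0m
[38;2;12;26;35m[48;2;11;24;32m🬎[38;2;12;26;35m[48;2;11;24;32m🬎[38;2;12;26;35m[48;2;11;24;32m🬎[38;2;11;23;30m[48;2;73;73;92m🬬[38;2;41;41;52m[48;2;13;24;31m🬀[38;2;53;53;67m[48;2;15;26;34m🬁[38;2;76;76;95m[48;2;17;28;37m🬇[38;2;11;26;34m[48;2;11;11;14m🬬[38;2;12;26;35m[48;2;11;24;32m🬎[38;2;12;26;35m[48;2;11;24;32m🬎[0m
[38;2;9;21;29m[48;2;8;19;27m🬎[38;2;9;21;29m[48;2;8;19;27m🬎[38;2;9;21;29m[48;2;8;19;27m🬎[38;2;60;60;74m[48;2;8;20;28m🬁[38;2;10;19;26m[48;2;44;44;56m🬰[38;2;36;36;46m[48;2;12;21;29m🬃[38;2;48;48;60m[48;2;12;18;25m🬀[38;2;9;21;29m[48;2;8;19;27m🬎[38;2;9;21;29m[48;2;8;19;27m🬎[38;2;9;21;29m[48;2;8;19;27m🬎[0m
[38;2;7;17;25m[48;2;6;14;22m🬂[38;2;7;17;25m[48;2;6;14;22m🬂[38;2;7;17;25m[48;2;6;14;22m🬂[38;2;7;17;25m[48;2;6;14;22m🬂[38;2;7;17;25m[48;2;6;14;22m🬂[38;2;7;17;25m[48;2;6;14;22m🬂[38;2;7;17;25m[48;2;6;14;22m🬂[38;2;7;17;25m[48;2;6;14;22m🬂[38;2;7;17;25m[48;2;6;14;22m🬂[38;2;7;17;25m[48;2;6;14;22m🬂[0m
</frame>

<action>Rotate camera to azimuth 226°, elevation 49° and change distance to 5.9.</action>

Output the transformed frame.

<frame>
[38;2;17;37;46m[48;2;16;34;43m🬎[38;2;17;37;46m[48;2;16;34;43m🬎[38;2;17;37;46m[48;2;16;34;43m🬎[38;2;17;37;46m[48;2;16;34;43m🬎[38;2;17;37;46m[48;2;16;34;43m🬎[38;2;17;37;46m[48;2;16;34;43m🬎[38;2;17;37;46m[48;2;16;34;43m🬎[38;2;17;37;46m[48;2;16;34;43m🬎[38;2;17;37;46m[48;2;16;34;43m🬎[38;2;17;37;46m[48;2;16;34;43m🬎[0m
[38;2;14;31;40m[48;2;13;29;38m🬎[38;2;14;31;40m[48;2;13;29;38m🬎[38;2;14;31;40m[48;2;13;29;38m🬎[38;2;14;31;39m[48;2;55;55;69m🬝[38;2;14;31;40m[48;2;11;11;14m🬎[38;2;17;30;39m[48;2;11;11;14m🬬[38;2;17;31;39m[48;2;50;50;63m🬬[38;2;14;31;40m[48;2;13;29;38m🬎[38;2;14;31;40m[48;2;13;29;38m🬎[38;2;14;31;40m[48;2;13;29;38m🬎[0m
[38;2;12;26;35m[48;2;11;24;32m🬎[38;2;12;26;35m[48;2;11;24;32m🬎[38;2;56;56;70m[48;2;11;26;34m🬦[38;2;21;28;36m[48;2;11;17;23m🬈[38;2;12;26;35m[48;2;11;24;32m🬎[38;2;12;26;35m[48;2;11;24;32m🬎[38;2;57;57;72m[48;2;11;25;33m🬁[38;2;62;62;78m[48;2;17;24;32m🬄[38;2;12;26;35m[48;2;11;24;32m🬎[38;2;12;26;35m[48;2;11;24;32m🬎[0m
[38;2;9;21;29m[48;2;8;19;27m🬎[38;2;9;21;29m[48;2;8;19;27m🬎[38;2;67;67;81m[48;2;8;20;28m🬉[38;2;15;21;28m[48;2;47;47;59m🬎[38;2;23;23;29m[48;2;9;20;29m🬏[38;2;9;21;29m[48;2;8;19;27m🬎[38;2;9;21;29m[48;2;48;48;61m🬎[38;2;62;62;78m[48;2;14;17;22m🬄[38;2;9;21;29m[48;2;8;19;27m🬎[38;2;9;21;29m[48;2;8;19;27m🬎[0m
[38;2;7;17;25m[48;2;6;14;22m🬂[38;2;7;17;25m[48;2;6;14;22m🬂[38;2;7;17;25m[48;2;6;14;22m🬂[38;2;41;41;52m[48;2;6;15;23m🬁[38;2;40;40;51m[48;2;6;14;22m🬂[38;2;37;37;47m[48;2;7;13;20m🬂[38;2;25;25;32m[48;2;7;13;20m🬀[38;2;7;17;25m[48;2;6;14;22m🬂[38;2;7;17;25m[48;2;6;14;22m🬂[38;2;7;17;25m[48;2;6;14;22m🬂[0m
</frame>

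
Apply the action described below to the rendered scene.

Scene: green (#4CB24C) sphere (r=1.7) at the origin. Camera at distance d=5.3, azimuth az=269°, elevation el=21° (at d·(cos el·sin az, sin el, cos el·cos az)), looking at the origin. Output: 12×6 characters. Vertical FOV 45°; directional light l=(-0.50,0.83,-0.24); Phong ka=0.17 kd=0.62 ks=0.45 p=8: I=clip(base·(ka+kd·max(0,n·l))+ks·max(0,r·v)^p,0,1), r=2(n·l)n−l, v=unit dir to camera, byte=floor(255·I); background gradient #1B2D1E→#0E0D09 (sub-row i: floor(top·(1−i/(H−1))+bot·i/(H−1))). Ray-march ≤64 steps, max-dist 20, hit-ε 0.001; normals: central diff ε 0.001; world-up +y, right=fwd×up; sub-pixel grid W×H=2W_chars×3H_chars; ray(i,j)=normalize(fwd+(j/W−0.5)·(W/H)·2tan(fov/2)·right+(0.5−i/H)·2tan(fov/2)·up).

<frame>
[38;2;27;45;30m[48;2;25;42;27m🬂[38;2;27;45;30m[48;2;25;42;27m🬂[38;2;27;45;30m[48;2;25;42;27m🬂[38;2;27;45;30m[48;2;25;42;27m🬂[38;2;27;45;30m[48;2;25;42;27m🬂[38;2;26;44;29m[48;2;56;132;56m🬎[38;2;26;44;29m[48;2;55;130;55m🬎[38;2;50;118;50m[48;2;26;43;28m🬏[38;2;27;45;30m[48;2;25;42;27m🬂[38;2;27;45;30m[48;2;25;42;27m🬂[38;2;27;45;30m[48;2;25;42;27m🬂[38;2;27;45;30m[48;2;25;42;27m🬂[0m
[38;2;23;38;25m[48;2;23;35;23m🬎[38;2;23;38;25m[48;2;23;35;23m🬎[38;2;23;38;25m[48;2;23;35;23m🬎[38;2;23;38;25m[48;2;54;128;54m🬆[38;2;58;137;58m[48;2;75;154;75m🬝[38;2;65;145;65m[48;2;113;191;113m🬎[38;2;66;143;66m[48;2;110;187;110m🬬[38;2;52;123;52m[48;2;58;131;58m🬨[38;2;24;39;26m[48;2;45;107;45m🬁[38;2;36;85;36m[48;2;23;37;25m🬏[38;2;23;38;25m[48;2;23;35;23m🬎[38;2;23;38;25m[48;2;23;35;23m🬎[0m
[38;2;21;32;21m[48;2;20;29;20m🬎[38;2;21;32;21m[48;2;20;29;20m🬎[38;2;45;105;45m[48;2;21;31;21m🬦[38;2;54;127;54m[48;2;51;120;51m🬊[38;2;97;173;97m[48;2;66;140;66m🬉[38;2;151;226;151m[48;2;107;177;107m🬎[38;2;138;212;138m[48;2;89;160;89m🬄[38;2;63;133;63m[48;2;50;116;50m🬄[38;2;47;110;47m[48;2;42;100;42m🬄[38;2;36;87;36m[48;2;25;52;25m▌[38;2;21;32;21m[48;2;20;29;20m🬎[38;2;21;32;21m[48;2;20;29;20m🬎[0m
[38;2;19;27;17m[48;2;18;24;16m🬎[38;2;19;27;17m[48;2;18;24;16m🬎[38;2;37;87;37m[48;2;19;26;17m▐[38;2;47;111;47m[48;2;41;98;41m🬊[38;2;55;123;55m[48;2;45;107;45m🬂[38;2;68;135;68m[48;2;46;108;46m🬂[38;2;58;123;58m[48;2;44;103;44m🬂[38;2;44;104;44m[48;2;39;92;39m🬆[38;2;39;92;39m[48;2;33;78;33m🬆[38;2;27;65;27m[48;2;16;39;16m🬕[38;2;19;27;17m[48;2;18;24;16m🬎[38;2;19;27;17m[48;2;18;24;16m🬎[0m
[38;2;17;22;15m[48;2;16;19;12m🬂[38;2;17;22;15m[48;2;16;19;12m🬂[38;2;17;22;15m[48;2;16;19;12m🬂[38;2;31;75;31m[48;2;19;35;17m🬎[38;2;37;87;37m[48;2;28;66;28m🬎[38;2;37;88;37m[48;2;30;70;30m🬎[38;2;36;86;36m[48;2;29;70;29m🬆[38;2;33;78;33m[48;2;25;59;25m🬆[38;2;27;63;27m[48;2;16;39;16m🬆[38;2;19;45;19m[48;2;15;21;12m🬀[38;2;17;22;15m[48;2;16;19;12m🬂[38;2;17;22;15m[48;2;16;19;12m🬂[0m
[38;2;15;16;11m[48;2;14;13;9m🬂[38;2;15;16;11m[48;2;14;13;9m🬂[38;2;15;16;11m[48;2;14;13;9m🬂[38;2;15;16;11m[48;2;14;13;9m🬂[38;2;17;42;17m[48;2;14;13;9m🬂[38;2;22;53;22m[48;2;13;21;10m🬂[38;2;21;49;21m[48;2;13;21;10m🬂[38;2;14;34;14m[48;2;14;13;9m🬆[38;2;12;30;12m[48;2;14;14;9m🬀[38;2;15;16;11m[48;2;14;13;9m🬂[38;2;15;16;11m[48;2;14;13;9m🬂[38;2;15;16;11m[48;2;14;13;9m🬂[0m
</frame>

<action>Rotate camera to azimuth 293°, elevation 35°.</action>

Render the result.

<frame>
[38;2;27;45;30m[48;2;25;42;27m🬂[38;2;27;45;30m[48;2;25;42;27m🬂[38;2;27;45;30m[48;2;25;42;27m🬂[38;2;27;45;30m[48;2;25;42;27m🬂[38;2;27;45;30m[48;2;25;42;27m🬂[38;2;26;44;29m[48;2;53;124;53m🬎[38;2;26;44;29m[48;2;50;117;50m🬎[38;2;43;101;43m[48;2;26;43;28m🬏[38;2;27;45;30m[48;2;25;42;27m🬂[38;2;27;45;30m[48;2;25;42;27m🬂[38;2;27;45;30m[48;2;25;42;27m🬂[38;2;27;45;30m[48;2;25;42;27m🬂[0m
[38;2;23;38;25m[48;2;23;35;23m🬎[38;2;23;38;25m[48;2;23;35;23m🬎[38;2;23;38;25m[48;2;23;35;23m🬎[38;2;23;38;25m[48;2;57;134;57m🬆[38;2;59;138;59m[48;2;78;158;78m🬝[38;2;60;137;60m[48;2;94;171;94m🬎[38;2;55;128;55m[48;2;76;150;76m🬬[38;2;45;108;45m[48;2;50;117;50m▐[38;2;24;39;26m[48;2;38;90;38m🬁[38;2;27;64;27m[48;2;23;37;25m🬏[38;2;23;38;25m[48;2;23;35;23m🬎[38;2;23;38;25m[48;2;23;35;23m🬎[0m
[38;2;21;32;21m[48;2;20;29;20m🬎[38;2;21;32;21m[48;2;20;29;20m🬎[38;2;21;31;21m[48;2;51;120;51m🬕[38;2;60;138;60m[48;2;56;132;56m▐[38;2;82;159;82m[48;2;124;201;124m▌[38;2;155;230;155m[48;2;133;207;133m🬌[38;2;97;168;97m[48;2;64;132;64m▌[38;2;49;115;49m[48;2;45;106;45m▌[38;2;41;97;41m[48;2;36;86;36m▌[38;2;29;71;29m[48;2;19;39;19m▌[38;2;21;32;21m[48;2;20;29;20m🬎[38;2;21;32;21m[48;2;20;29;20m🬎[0m
[38;2;19;27;17m[48;2;18;24;16m🬎[38;2;19;27;17m[48;2;18;24;16m🬎[38;2;45;107;45m[48;2;19;26;17m▐[38;2;53;125;53m[48;2;48;114;48m🬊[38;2;76;148;76m[48;2;52;120;52m🬂[38;2;88;158;88m[48;2;53;117;53m🬂[38;2;64;131;64m[48;2;46;107;46m🬀[38;2;42;100;42m[48;2;38;90;38m🬆[38;2;35;84;35m[48;2;30;71;30m🬆[38;2;24;57;24m[48;2;14;34;14m▌[38;2;19;27;17m[48;2;18;24;16m🬎[38;2;19;27;17m[48;2;18;24;16m🬎[0m
[38;2;17;22;15m[48;2;16;19;12m🬂[38;2;17;22;15m[48;2;16;19;12m🬂[38;2;17;22;15m[48;2;16;19;12m🬂[38;2;38;89;38m[48;2;16;18;12m🬬[38;2;42;100;42m[48;2;35;82;35m🬎[38;2;42;99;42m[48;2;36;84;36m🬆[38;2;39;91;39m[48;2;32;76;32m🬆[38;2;33;79;33m[48;2;26;61;26m🬆[38;2;25;59;25m[48;2;15;37;15m🬆[38;2;13;33;13m[48;2;16;19;13m🬄[38;2;17;22;15m[48;2;16;19;12m🬂[38;2;17;22;15m[48;2;16;19;12m🬂[0m
[38;2;15;16;11m[48;2;14;13;9m🬂[38;2;15;16;11m[48;2;14;13;9m🬂[38;2;15;16;11m[48;2;14;13;9m🬂[38;2;15;16;11m[48;2;14;13;9m🬂[38;2;26;60;26m[48;2;14;13;9m🬂[38;2;27;66;27m[48;2;15;25;12m🬂[38;2;24;58;24m[48;2;13;23;11m🬂[38;2;17;40;17m[48;2;13;17;10m🬂[38;2;12;30;12m[48;2;14;14;9m🬀[38;2;15;16;11m[48;2;14;13;9m🬂[38;2;15;16;11m[48;2;14;13;9m🬂[38;2;15;16;11m[48;2;14;13;9m🬂[0m
</frame>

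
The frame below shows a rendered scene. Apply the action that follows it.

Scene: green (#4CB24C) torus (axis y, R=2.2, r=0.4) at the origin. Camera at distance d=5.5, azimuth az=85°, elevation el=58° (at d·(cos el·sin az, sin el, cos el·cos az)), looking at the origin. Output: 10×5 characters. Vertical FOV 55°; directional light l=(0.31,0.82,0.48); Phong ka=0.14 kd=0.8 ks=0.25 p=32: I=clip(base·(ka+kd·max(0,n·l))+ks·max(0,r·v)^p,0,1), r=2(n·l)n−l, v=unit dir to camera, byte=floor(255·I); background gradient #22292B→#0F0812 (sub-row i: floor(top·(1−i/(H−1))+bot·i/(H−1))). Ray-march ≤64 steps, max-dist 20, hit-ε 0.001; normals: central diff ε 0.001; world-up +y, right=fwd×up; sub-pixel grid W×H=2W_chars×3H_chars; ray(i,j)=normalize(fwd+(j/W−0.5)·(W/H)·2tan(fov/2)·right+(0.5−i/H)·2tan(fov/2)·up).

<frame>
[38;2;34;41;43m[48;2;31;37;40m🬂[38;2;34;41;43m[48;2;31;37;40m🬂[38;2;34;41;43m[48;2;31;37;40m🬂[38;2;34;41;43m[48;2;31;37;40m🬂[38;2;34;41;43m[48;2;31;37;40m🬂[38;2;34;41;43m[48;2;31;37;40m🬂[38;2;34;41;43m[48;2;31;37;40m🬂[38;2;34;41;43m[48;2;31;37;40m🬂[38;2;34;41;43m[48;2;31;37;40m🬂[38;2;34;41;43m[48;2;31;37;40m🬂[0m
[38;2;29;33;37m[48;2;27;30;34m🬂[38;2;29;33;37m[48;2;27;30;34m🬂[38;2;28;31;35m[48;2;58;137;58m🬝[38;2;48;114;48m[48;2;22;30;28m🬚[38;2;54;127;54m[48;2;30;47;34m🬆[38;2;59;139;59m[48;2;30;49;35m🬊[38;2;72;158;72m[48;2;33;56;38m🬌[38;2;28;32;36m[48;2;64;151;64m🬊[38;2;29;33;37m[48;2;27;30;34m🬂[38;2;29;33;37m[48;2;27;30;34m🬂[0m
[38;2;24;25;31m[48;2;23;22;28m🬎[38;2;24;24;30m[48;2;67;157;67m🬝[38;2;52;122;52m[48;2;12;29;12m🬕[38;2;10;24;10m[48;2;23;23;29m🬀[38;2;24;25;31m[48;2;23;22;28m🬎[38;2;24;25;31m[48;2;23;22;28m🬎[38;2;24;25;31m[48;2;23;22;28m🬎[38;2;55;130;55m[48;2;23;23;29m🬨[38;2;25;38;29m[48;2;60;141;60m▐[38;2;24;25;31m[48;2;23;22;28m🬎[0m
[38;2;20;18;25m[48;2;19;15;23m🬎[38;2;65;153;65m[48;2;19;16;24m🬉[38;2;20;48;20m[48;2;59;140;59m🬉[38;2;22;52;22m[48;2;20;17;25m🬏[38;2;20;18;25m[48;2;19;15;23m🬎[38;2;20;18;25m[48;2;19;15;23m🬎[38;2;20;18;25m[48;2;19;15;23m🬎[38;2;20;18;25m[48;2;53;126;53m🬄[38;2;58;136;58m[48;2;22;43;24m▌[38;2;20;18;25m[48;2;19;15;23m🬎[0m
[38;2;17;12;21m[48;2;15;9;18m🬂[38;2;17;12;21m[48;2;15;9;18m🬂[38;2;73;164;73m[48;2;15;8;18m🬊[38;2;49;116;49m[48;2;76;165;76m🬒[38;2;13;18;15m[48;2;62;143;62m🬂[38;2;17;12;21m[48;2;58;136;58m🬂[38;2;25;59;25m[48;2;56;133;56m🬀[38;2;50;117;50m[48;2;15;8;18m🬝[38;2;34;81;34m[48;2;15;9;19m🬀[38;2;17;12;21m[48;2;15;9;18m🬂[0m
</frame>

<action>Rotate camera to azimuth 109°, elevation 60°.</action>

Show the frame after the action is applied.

<frame>
[38;2;34;41;43m[48;2;31;37;40m🬂[38;2;34;41;43m[48;2;31;37;40m🬂[38;2;34;41;43m[48;2;31;37;40m🬂[38;2;34;41;43m[48;2;31;37;40m🬂[38;2;34;41;43m[48;2;31;37;40m🬂[38;2;34;41;43m[48;2;31;37;40m🬂[38;2;34;41;43m[48;2;31;37;40m🬂[38;2;34;41;43m[48;2;31;37;40m🬂[38;2;34;41;43m[48;2;31;37;40m🬂[38;2;34;41;43m[48;2;31;37;40m🬂[0m
[38;2;29;33;37m[48;2;27;30;34m🬂[38;2;29;33;37m[48;2;27;30;34m🬂[38;2;28;31;35m[48;2;55;131;55m🬝[38;2;48;114;48m[48;2;23;36;27m🬋[38;2;58;137;58m[48;2;23;38;27m🬂[38;2;60;142;60m[48;2;26;44;29m🬂[38;2;89;175;89m[48;2;35;66;39m🬈[38;2;28;32;36m[48;2;65;153;65m🬊[38;2;29;33;37m[48;2;27;30;34m🬂[38;2;29;33;37m[48;2;27;30;34m🬂[0m
[38;2;24;25;31m[48;2;23;22;28m🬎[38;2;24;24;30m[48;2;69;163;69m🬝[38;2;56;133;56m[48;2;17;40;17m▌[38;2;10;24;10m[48;2;23;23;29m🬀[38;2;24;25;31m[48;2;23;22;28m🬎[38;2;24;25;31m[48;2;23;22;28m🬎[38;2;24;25;31m[48;2;23;22;28m🬎[38;2;65;153;65m[48;2;28;44;31m▐[38;2;22;32;27m[48;2;61;143;61m▐[38;2;24;25;31m[48;2;23;22;28m🬎[0m
[38;2;20;18;25m[48;2;19;15;23m🬎[38;2;70;164;70m[48;2;19;16;24m🬁[38;2;21;49;21m[48;2;61;141;61m🬉[38;2;24;56;24m[48;2;20;17;25m🬏[38;2;20;18;25m[48;2;19;15;23m🬎[38;2;20;18;25m[48;2;19;15;23m🬎[38;2;20;18;25m[48;2;19;15;23m🬎[38;2;20;18;25m[48;2;61;143;61m🬄[38;2;56;132;56m[48;2;20;29;23m▌[38;2;20;18;25m[48;2;19;15;23m🬎[0m
[38;2;17;12;21m[48;2;15;9;18m🬂[38;2;17;12;21m[48;2;15;9;18m🬂[38;2;82;168;82m[48;2;15;8;18m🬊[38;2;47;112;47m[48;2;68;152;68m🬒[38;2;13;18;15m[48;2;58;137;58m🬂[38;2;17;12;21m[48;2;57;134;57m🬂[38;2;30;72;30m[48;2;55;129;55m🬀[38;2;56;132;56m[48;2;22;44;23m🬆[38;2;22;52;22m[48;2;15;9;19m🬀[38;2;17;12;21m[48;2;15;9;18m🬂[0m
</frame>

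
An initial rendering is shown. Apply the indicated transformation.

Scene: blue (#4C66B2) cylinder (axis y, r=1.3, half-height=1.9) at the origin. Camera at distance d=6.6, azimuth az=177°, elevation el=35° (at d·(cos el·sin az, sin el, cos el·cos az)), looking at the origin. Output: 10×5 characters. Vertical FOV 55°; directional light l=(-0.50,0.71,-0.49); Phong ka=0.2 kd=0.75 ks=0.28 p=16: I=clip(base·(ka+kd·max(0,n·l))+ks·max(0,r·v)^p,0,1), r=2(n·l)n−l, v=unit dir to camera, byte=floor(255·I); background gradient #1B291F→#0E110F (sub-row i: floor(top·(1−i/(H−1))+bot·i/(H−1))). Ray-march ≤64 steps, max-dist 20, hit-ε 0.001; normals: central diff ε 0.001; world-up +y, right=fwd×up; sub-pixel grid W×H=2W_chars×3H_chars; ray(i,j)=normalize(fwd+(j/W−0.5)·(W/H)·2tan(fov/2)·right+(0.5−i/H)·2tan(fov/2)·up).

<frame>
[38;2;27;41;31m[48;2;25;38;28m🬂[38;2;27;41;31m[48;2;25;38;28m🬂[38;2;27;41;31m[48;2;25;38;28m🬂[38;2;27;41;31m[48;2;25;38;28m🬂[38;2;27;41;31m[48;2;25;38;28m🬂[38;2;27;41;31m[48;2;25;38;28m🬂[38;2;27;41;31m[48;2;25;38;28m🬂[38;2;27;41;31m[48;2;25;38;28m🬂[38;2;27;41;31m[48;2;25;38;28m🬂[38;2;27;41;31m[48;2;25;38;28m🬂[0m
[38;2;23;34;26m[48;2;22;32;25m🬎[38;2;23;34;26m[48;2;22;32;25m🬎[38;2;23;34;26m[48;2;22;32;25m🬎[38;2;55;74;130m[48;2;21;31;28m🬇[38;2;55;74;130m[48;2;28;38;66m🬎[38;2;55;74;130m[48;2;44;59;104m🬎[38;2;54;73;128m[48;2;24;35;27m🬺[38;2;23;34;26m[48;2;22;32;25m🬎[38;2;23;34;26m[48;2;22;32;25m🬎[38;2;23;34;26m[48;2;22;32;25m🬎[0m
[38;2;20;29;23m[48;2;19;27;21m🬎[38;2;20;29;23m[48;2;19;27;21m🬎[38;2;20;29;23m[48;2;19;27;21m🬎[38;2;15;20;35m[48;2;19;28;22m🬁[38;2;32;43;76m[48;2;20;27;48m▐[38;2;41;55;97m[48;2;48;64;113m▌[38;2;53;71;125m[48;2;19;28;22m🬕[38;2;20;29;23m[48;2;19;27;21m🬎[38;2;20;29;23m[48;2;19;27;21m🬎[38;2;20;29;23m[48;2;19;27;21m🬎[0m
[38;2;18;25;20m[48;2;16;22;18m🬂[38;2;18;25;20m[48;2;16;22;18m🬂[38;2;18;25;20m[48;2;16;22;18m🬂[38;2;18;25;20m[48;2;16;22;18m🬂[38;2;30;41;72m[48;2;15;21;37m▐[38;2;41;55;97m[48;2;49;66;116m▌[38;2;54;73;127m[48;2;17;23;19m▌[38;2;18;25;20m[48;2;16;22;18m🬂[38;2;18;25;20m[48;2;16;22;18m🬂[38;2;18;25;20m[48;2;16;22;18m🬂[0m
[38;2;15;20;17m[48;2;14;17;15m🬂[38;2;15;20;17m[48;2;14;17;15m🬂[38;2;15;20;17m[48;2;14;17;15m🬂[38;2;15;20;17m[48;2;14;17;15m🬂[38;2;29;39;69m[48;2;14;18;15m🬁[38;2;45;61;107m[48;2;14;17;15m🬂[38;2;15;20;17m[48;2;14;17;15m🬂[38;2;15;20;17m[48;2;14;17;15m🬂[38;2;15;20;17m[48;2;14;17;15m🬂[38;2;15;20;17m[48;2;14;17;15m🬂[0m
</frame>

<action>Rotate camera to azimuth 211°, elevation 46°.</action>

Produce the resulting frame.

<frame>
[38;2;27;41;31m[48;2;25;38;28m🬂[38;2;27;41;31m[48;2;25;38;28m🬂[38;2;27;41;31m[48;2;25;38;28m🬂[38;2;27;41;31m[48;2;25;38;28m🬂[38;2;27;41;31m[48;2;25;38;28m🬂[38;2;27;41;31m[48;2;25;38;28m🬂[38;2;27;41;31m[48;2;25;38;28m🬂[38;2;27;41;31m[48;2;25;38;28m🬂[38;2;27;41;31m[48;2;25;38;28m🬂[38;2;27;41;31m[48;2;25;38;28m🬂[0m
[38;2;23;34;26m[48;2;22;32;25m🬎[38;2;23;34;26m[48;2;22;32;25m🬎[38;2;23;34;26m[48;2;22;32;25m🬎[38;2;55;74;130m[48;2;23;34;26m🬦[38;2;55;74;130m[48;2;55;74;130m [38;2;55;74;130m[48;2;55;74;130m [38;2;55;74;130m[48;2;24;35;27m🬺[38;2;23;34;26m[48;2;22;32;25m🬎[38;2;23;34;26m[48;2;22;32;25m🬎[38;2;23;34;26m[48;2;22;32;25m🬎[0m
[38;2;20;29;23m[48;2;19;27;21m🬎[38;2;20;29;23m[48;2;19;27;21m🬎[38;2;20;29;23m[48;2;19;27;21m🬎[38;2;27;36;64m[48;2;19;28;22m🬉[38;2;51;69;121m[48;2;42;57;100m▐[38;2;55;73;129m[48;2;53;72;126m🬨[38;2;49;66;116m[48;2;19;27;21m🬝[38;2;20;29;23m[48;2;19;27;21m🬎[38;2;20;29;23m[48;2;19;27;21m🬎[38;2;20;29;23m[48;2;19;27;21m🬎[0m
[38;2;18;25;20m[48;2;16;22;18m🬂[38;2;18;25;20m[48;2;16;22;18m🬂[38;2;18;25;20m[48;2;16;22;18m🬂[38;2;18;25;20m[48;2;16;22;18m🬂[38;2;48;65;113m[48;2;35;48;84m▐[38;2;53;72;126m[48;2;54;73;128m▌[38;2;49;66;116m[48;2;17;23;19m▌[38;2;18;25;20m[48;2;16;22;18m🬂[38;2;18;25;20m[48;2;16;22;18m🬂[38;2;18;25;20m[48;2;16;22;18m🬂[0m
[38;2;15;20;17m[48;2;14;17;15m🬂[38;2;15;20;17m[48;2;14;17;15m🬂[38;2;15;20;17m[48;2;14;17;15m🬂[38;2;15;20;17m[48;2;14;17;15m🬂[38;2;15;20;17m[48;2;14;17;15m🬂[38;2;53;72;126m[48;2;14;18;15m🬀[38;2;15;20;17m[48;2;14;17;15m🬂[38;2;15;20;17m[48;2;14;17;15m🬂[38;2;15;20;17m[48;2;14;17;15m🬂[38;2;15;20;17m[48;2;14;17;15m🬂[0m
</frame>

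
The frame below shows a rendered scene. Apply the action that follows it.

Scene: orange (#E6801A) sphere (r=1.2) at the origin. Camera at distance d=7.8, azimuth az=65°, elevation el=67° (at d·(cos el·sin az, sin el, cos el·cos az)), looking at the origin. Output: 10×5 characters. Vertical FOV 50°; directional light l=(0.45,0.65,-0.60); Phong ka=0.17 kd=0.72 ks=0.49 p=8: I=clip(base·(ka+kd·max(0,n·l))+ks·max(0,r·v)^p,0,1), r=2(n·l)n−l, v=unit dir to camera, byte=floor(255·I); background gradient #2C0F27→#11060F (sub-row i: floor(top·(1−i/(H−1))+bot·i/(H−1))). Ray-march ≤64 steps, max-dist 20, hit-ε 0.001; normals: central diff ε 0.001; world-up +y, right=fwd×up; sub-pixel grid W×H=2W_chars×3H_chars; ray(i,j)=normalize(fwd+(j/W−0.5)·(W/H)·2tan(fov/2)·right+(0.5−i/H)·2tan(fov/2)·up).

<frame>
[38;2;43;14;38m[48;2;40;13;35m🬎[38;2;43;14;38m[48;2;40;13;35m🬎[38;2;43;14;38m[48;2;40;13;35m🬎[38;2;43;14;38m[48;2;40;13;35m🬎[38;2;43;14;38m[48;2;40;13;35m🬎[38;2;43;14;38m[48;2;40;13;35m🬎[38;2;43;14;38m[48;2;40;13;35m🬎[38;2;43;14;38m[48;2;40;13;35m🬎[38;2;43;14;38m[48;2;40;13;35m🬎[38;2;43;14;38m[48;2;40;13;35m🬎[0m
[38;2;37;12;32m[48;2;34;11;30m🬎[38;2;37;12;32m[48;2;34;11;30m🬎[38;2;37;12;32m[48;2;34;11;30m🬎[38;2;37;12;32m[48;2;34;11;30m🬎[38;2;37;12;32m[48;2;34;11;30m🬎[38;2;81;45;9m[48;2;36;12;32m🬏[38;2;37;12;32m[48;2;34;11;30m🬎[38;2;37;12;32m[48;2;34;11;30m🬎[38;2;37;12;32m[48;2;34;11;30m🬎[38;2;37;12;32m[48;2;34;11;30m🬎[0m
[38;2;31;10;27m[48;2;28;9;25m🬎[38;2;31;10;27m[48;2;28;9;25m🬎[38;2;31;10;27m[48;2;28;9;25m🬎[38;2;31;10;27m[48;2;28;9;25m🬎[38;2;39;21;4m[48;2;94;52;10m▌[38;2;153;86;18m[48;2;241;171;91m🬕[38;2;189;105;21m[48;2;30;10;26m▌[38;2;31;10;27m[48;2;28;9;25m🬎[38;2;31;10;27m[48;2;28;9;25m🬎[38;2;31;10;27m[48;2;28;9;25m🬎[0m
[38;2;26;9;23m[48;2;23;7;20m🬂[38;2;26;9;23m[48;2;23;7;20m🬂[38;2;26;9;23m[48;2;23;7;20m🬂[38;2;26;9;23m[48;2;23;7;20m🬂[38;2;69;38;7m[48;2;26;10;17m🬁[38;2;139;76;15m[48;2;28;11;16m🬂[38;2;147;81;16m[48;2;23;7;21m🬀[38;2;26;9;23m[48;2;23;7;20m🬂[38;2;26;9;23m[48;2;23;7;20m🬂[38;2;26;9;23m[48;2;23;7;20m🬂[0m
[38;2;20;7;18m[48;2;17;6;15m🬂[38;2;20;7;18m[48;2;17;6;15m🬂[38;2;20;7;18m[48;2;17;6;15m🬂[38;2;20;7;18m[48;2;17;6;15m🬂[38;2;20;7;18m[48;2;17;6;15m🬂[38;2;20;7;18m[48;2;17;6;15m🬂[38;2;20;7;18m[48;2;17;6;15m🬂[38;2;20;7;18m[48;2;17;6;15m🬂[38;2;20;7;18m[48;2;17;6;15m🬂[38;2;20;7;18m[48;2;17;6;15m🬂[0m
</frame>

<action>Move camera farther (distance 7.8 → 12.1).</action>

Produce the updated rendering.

<frame>
[38;2;43;14;38m[48;2;40;13;35m🬎[38;2;43;14;38m[48;2;40;13;35m🬎[38;2;43;14;38m[48;2;40;13;35m🬎[38;2;43;14;38m[48;2;40;13;35m🬎[38;2;43;14;38m[48;2;40;13;35m🬎[38;2;43;14;38m[48;2;40;13;35m🬎[38;2;43;14;38m[48;2;40;13;35m🬎[38;2;43;14;38m[48;2;40;13;35m🬎[38;2;43;14;38m[48;2;40;13;35m🬎[38;2;43;14;38m[48;2;40;13;35m🬎[0m
[38;2;37;12;32m[48;2;34;11;30m🬎[38;2;37;12;32m[48;2;34;11;30m🬎[38;2;37;12;32m[48;2;34;11;30m🬎[38;2;37;12;32m[48;2;34;11;30m🬎[38;2;37;12;32m[48;2;34;11;30m🬎[38;2;37;12;32m[48;2;34;11;30m🬎[38;2;37;12;32m[48;2;34;11;30m🬎[38;2;37;12;32m[48;2;34;11;30m🬎[38;2;37;12;32m[48;2;34;11;30m🬎[38;2;37;12;32m[48;2;34;11;30m🬎[0m
[38;2;31;10;27m[48;2;28;9;25m🬎[38;2;31;10;27m[48;2;28;9;25m🬎[38;2;31;10;27m[48;2;28;9;25m🬎[38;2;31;10;27m[48;2;28;9;25m🬎[38;2;51;28;5m[48;2;30;10;27m🬦[38;2;67;34;19m[48;2;173;98;23m🬂[38;2;31;10;27m[48;2;28;9;25m🬎[38;2;31;10;27m[48;2;28;9;25m🬎[38;2;31;10;27m[48;2;28;9;25m🬎[38;2;31;10;27m[48;2;28;9;25m🬎[0m
[38;2;26;9;23m[48;2;23;7;20m🬂[38;2;26;9;23m[48;2;23;7;20m🬂[38;2;26;9;23m[48;2;23;7;20m🬂[38;2;26;9;23m[48;2;23;7;20m🬂[38;2;26;9;23m[48;2;23;7;20m🬂[38;2;70;39;7m[48;2;23;7;21m🬀[38;2;26;9;23m[48;2;23;7;20m🬂[38;2;26;9;23m[48;2;23;7;20m🬂[38;2;26;9;23m[48;2;23;7;20m🬂[38;2;26;9;23m[48;2;23;7;20m🬂[0m
[38;2;20;7;18m[48;2;17;6;15m🬂[38;2;20;7;18m[48;2;17;6;15m🬂[38;2;20;7;18m[48;2;17;6;15m🬂[38;2;20;7;18m[48;2;17;6;15m🬂[38;2;20;7;18m[48;2;17;6;15m🬂[38;2;20;7;18m[48;2;17;6;15m🬂[38;2;20;7;18m[48;2;17;6;15m🬂[38;2;20;7;18m[48;2;17;6;15m🬂[38;2;20;7;18m[48;2;17;6;15m🬂[38;2;20;7;18m[48;2;17;6;15m🬂[0m
</frame>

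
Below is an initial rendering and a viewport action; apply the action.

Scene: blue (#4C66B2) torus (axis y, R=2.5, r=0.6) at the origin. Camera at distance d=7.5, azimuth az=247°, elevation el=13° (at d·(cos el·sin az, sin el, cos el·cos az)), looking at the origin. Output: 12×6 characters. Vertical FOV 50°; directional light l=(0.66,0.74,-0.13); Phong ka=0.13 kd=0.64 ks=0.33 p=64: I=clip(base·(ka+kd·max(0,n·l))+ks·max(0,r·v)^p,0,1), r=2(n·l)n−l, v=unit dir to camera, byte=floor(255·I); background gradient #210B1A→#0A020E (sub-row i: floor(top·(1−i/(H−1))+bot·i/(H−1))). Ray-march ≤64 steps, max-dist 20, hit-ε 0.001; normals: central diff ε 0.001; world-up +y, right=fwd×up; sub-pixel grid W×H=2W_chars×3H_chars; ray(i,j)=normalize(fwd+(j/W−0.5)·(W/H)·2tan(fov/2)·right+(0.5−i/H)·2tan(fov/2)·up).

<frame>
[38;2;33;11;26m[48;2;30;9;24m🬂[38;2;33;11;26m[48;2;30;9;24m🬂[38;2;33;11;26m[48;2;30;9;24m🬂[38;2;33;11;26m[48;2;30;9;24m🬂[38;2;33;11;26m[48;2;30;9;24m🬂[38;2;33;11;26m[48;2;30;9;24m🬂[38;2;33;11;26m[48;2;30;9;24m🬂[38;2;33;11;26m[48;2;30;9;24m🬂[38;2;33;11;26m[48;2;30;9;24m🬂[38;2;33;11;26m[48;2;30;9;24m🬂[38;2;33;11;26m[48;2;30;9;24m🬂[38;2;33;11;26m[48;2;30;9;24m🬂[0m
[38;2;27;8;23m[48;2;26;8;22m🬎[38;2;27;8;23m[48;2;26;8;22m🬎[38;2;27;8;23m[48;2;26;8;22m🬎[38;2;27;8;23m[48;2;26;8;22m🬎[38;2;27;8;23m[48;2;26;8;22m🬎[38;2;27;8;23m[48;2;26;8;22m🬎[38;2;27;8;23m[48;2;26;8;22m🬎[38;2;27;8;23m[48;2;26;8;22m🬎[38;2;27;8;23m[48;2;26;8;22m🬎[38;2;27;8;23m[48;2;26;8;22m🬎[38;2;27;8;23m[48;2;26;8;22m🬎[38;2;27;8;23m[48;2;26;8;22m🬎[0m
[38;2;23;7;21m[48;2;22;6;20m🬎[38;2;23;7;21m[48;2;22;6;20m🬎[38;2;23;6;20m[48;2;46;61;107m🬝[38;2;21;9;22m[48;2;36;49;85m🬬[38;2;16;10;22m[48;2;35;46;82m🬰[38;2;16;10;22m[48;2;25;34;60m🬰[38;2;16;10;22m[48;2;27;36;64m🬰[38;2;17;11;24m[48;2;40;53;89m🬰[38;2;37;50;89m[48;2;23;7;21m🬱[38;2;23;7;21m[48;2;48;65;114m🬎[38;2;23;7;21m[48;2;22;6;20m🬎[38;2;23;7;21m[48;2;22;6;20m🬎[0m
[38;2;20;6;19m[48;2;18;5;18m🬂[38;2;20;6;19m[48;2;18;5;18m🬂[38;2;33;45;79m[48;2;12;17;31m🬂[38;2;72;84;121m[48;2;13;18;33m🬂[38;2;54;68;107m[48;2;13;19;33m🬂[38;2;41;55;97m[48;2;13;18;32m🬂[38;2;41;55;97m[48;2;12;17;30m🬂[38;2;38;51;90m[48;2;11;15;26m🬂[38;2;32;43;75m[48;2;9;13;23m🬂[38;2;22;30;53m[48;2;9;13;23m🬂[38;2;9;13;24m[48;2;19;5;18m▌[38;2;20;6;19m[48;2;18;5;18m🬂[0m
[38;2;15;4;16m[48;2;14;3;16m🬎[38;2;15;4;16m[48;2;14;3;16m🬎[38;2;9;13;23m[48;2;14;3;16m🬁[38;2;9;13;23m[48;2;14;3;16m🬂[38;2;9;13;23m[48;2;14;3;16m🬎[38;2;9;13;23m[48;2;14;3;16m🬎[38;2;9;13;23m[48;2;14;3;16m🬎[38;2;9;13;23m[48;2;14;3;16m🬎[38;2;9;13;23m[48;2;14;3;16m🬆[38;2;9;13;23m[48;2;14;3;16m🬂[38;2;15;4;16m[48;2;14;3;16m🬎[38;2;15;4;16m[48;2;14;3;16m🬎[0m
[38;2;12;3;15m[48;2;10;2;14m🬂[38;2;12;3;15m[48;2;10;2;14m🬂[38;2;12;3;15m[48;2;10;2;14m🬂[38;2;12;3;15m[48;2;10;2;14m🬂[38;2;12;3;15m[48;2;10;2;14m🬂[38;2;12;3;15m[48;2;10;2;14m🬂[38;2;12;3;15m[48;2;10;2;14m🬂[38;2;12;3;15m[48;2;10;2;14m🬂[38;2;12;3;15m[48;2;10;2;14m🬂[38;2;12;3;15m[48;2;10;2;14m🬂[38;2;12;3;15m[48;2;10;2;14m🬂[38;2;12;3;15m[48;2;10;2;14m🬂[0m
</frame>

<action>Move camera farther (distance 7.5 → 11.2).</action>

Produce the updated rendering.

<frame>
[38;2;33;11;26m[48;2;30;9;24m🬂[38;2;33;11;26m[48;2;30;9;24m🬂[38;2;33;11;26m[48;2;30;9;24m🬂[38;2;33;11;26m[48;2;30;9;24m🬂[38;2;33;11;26m[48;2;30;9;24m🬂[38;2;33;11;26m[48;2;30;9;24m🬂[38;2;33;11;26m[48;2;30;9;24m🬂[38;2;33;11;26m[48;2;30;9;24m🬂[38;2;33;11;26m[48;2;30;9;24m🬂[38;2;33;11;26m[48;2;30;9;24m🬂[38;2;33;11;26m[48;2;30;9;24m🬂[38;2;33;11;26m[48;2;30;9;24m🬂[0m
[38;2;27;8;23m[48;2;26;8;22m🬎[38;2;27;8;23m[48;2;26;8;22m🬎[38;2;27;8;23m[48;2;26;8;22m🬎[38;2;27;8;23m[48;2;26;8;22m🬎[38;2;27;8;23m[48;2;26;8;22m🬎[38;2;27;8;23m[48;2;26;8;22m🬎[38;2;27;8;23m[48;2;26;8;22m🬎[38;2;27;8;23m[48;2;26;8;22m🬎[38;2;27;8;23m[48;2;26;8;22m🬎[38;2;27;8;23m[48;2;26;8;22m🬎[38;2;27;8;23m[48;2;26;8;22m🬎[38;2;27;8;23m[48;2;26;8;22m🬎[0m
[38;2;23;7;21m[48;2;22;6;20m🬎[38;2;23;7;21m[48;2;22;6;20m🬎[38;2;23;7;21m[48;2;22;6;20m🬎[38;2;23;7;21m[48;2;22;6;20m🬎[38;2;21;9;24m[48;2;38;51;89m🬬[38;2;23;7;21m[48;2;9;13;23m🬎[38;2;23;7;21m[48;2;9;13;23m🬎[38;2;23;11;27m[48;2;53;66;104m🬝[38;2;49;66;115m[48;2;23;6;20m🬏[38;2;23;7;21m[48;2;22;6;20m🬎[38;2;23;7;21m[48;2;22;6;20m🬎[38;2;23;7;21m[48;2;22;6;20m🬎[0m
[38;2;20;6;19m[48;2;18;5;18m🬂[38;2;20;6;19m[48;2;18;5;18m🬂[38;2;20;6;19m[48;2;18;5;18m🬂[38;2;32;44;76m[48;2;16;6;19m🬁[38;2;111;124;161m[48;2;18;20;36m🬁[38;2;43;56;97m[48;2;9;13;23m🬂[38;2;41;55;96m[48;2;9;13;23m🬂[38;2;32;43;76m[48;2;9;13;23m🬂[38;2;21;28;49m[48;2;12;9;21m🬀[38;2;20;6;19m[48;2;18;5;18m🬂[38;2;20;6;19m[48;2;18;5;18m🬂[38;2;20;6;19m[48;2;18;5;18m🬂[0m
[38;2;15;4;16m[48;2;14;3;16m🬎[38;2;15;4;16m[48;2;14;3;16m🬎[38;2;15;4;16m[48;2;14;3;16m🬎[38;2;15;4;16m[48;2;14;3;16m🬎[38;2;15;4;16m[48;2;14;3;16m🬎[38;2;15;4;16m[48;2;14;3;16m🬎[38;2;15;4;16m[48;2;14;3;16m🬎[38;2;15;4;16m[48;2;14;3;16m🬎[38;2;15;4;16m[48;2;14;3;16m🬎[38;2;15;4;16m[48;2;14;3;16m🬎[38;2;15;4;16m[48;2;14;3;16m🬎[38;2;15;4;16m[48;2;14;3;16m🬎[0m
[38;2;12;3;15m[48;2;10;2;14m🬂[38;2;12;3;15m[48;2;10;2;14m🬂[38;2;12;3;15m[48;2;10;2;14m🬂[38;2;12;3;15m[48;2;10;2;14m🬂[38;2;12;3;15m[48;2;10;2;14m🬂[38;2;12;3;15m[48;2;10;2;14m🬂[38;2;12;3;15m[48;2;10;2;14m🬂[38;2;12;3;15m[48;2;10;2;14m🬂[38;2;12;3;15m[48;2;10;2;14m🬂[38;2;12;3;15m[48;2;10;2;14m🬂[38;2;12;3;15m[48;2;10;2;14m🬂[38;2;12;3;15m[48;2;10;2;14m🬂[0m
</frame>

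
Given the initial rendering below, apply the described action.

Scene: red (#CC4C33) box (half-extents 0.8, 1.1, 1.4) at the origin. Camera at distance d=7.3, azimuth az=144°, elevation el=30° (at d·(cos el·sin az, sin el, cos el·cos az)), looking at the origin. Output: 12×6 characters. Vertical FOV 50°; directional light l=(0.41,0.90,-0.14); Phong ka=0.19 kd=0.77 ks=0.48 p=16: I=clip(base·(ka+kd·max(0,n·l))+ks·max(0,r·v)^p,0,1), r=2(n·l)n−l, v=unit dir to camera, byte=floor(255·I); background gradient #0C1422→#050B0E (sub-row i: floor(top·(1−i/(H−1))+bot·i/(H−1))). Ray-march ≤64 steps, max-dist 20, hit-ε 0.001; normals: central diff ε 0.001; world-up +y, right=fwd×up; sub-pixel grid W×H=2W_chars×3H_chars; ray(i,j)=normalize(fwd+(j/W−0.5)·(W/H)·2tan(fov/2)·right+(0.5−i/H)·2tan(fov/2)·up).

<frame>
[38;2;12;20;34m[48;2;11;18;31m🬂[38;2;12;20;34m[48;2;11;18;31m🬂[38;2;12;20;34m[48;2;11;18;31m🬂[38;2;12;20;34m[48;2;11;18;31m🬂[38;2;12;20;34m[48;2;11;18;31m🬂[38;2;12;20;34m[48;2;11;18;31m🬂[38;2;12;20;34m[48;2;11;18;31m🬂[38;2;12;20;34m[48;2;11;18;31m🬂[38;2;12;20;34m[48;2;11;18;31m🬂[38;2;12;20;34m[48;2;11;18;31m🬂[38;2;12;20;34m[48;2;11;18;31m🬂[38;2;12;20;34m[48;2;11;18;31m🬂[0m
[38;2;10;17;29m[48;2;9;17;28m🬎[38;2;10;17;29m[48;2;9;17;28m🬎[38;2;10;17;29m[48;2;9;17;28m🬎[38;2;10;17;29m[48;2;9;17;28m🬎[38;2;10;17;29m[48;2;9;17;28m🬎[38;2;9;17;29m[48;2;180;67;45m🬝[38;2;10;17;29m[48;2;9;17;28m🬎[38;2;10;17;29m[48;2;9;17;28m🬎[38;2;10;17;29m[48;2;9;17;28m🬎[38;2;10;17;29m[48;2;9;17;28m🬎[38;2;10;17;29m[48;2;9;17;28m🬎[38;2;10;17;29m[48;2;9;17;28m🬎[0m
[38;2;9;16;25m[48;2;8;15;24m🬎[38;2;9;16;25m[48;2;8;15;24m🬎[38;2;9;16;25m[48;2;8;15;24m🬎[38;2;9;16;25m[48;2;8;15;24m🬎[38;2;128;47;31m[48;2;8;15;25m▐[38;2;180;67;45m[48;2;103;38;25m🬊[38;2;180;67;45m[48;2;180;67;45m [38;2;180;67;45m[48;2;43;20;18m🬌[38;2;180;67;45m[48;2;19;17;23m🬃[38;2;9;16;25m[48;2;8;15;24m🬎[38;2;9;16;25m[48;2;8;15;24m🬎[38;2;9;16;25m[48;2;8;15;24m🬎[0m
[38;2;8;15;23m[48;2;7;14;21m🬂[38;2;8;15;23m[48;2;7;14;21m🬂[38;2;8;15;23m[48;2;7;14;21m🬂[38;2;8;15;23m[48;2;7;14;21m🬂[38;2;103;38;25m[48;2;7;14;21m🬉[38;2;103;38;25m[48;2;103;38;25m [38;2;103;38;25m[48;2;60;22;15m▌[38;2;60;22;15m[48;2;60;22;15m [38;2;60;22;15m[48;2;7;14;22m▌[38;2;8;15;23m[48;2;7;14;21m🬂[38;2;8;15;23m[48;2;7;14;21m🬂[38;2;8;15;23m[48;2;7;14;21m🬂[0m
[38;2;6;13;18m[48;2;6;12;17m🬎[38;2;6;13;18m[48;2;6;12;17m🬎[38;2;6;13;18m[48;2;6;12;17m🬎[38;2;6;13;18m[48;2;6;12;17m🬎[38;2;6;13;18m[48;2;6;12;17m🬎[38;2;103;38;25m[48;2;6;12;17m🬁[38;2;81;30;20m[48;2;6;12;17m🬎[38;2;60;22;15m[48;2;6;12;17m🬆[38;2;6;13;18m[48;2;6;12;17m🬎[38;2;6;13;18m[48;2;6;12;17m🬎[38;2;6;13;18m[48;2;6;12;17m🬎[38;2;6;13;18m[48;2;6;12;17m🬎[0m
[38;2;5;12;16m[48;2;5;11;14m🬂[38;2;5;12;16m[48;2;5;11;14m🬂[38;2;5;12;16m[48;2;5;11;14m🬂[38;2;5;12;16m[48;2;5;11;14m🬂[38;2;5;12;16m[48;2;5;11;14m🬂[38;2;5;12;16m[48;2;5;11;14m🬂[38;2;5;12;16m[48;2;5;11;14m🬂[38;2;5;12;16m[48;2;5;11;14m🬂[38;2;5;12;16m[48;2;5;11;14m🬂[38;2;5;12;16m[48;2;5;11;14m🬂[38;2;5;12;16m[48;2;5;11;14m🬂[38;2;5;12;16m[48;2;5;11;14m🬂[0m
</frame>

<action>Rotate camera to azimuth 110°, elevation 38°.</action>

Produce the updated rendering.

<frame>
[38;2;12;20;34m[48;2;11;18;31m🬂[38;2;12;20;34m[48;2;11;18;31m🬂[38;2;12;20;34m[48;2;11;18;31m🬂[38;2;12;20;34m[48;2;11;18;31m🬂[38;2;12;20;34m[48;2;11;18;31m🬂[38;2;12;20;34m[48;2;11;18;31m🬂[38;2;12;20;34m[48;2;11;18;31m🬂[38;2;12;20;34m[48;2;11;18;31m🬂[38;2;12;20;34m[48;2;11;18;31m🬂[38;2;12;20;34m[48;2;11;18;31m🬂[38;2;12;20;34m[48;2;11;18;31m🬂[38;2;12;20;34m[48;2;11;18;31m🬂[0m
[38;2;10;17;29m[48;2;9;17;28m🬎[38;2;10;17;29m[48;2;9;17;28m🬎[38;2;10;17;29m[48;2;9;17;28m🬎[38;2;10;17;29m[48;2;9;17;28m🬎[38;2;10;17;29m[48;2;9;17;28m🬎[38;2;180;67;45m[48;2;9;17;29m🬏[38;2;10;17;29m[48;2;9;17;28m🬎[38;2;10;17;29m[48;2;9;17;28m🬎[38;2;10;17;29m[48;2;9;17;28m🬎[38;2;10;17;29m[48;2;9;17;28m🬎[38;2;10;17;29m[48;2;9;17;28m🬎[38;2;10;17;29m[48;2;9;17;28m🬎[0m
[38;2;9;16;25m[48;2;8;15;24m🬎[38;2;9;16;25m[48;2;8;15;24m🬎[38;2;9;16;25m[48;2;8;15;24m🬎[38;2;9;16;25m[48;2;8;15;24m🬎[38;2;9;16;26m[48;2;149;55;37m🬀[38;2;180;67;45m[48;2;103;38;25m🬎[38;2;180;67;45m[48;2;103;38;25m🬬[38;2;180;67;45m[48;2;180;67;45m [38;2;180;67;45m[48;2;21;17;22m🬄[38;2;9;16;25m[48;2;8;15;24m🬎[38;2;9;16;25m[48;2;8;15;24m🬎[38;2;9;16;25m[48;2;8;15;24m🬎[0m
[38;2;8;15;23m[48;2;7;14;21m🬂[38;2;8;15;23m[48;2;7;14;21m🬂[38;2;8;15;23m[48;2;7;14;21m🬂[38;2;8;15;23m[48;2;7;14;21m🬂[38;2;103;38;25m[48;2;103;38;25m [38;2;103;38;25m[48;2;103;38;25m [38;2;103;38;25m[48;2;103;38;25m [38;2;103;38;25m[48;2;103;38;25m [38;2;8;15;23m[48;2;7;14;21m🬂[38;2;8;15;23m[48;2;7;14;21m🬂[38;2;8;15;23m[48;2;7;14;21m🬂[38;2;8;15;23m[48;2;7;14;21m🬂[0m
[38;2;6;13;18m[48;2;6;12;17m🬎[38;2;6;13;18m[48;2;6;12;17m🬎[38;2;6;13;18m[48;2;6;12;17m🬎[38;2;6;13;18m[48;2;6;12;17m🬎[38;2;6;13;18m[48;2;6;12;17m🬎[38;2;103;38;25m[48;2;6;12;17m🬂[38;2;103;38;25m[48;2;6;12;17m🬂[38;2;92;34;22m[48;2;6;12;17m🬎[38;2;6;13;18m[48;2;6;12;17m🬎[38;2;6;13;18m[48;2;6;12;17m🬎[38;2;6;13;18m[48;2;6;12;17m🬎[38;2;6;13;18m[48;2;6;12;17m🬎[0m
[38;2;5;12;16m[48;2;5;11;14m🬂[38;2;5;12;16m[48;2;5;11;14m🬂[38;2;5;12;16m[48;2;5;11;14m🬂[38;2;5;12;16m[48;2;5;11;14m🬂[38;2;5;12;16m[48;2;5;11;14m🬂[38;2;5;12;16m[48;2;5;11;14m🬂[38;2;5;12;16m[48;2;5;11;14m🬂[38;2;5;12;16m[48;2;5;11;14m🬂[38;2;5;12;16m[48;2;5;11;14m🬂[38;2;5;12;16m[48;2;5;11;14m🬂[38;2;5;12;16m[48;2;5;11;14m🬂[38;2;5;12;16m[48;2;5;11;14m🬂[0m
</frame>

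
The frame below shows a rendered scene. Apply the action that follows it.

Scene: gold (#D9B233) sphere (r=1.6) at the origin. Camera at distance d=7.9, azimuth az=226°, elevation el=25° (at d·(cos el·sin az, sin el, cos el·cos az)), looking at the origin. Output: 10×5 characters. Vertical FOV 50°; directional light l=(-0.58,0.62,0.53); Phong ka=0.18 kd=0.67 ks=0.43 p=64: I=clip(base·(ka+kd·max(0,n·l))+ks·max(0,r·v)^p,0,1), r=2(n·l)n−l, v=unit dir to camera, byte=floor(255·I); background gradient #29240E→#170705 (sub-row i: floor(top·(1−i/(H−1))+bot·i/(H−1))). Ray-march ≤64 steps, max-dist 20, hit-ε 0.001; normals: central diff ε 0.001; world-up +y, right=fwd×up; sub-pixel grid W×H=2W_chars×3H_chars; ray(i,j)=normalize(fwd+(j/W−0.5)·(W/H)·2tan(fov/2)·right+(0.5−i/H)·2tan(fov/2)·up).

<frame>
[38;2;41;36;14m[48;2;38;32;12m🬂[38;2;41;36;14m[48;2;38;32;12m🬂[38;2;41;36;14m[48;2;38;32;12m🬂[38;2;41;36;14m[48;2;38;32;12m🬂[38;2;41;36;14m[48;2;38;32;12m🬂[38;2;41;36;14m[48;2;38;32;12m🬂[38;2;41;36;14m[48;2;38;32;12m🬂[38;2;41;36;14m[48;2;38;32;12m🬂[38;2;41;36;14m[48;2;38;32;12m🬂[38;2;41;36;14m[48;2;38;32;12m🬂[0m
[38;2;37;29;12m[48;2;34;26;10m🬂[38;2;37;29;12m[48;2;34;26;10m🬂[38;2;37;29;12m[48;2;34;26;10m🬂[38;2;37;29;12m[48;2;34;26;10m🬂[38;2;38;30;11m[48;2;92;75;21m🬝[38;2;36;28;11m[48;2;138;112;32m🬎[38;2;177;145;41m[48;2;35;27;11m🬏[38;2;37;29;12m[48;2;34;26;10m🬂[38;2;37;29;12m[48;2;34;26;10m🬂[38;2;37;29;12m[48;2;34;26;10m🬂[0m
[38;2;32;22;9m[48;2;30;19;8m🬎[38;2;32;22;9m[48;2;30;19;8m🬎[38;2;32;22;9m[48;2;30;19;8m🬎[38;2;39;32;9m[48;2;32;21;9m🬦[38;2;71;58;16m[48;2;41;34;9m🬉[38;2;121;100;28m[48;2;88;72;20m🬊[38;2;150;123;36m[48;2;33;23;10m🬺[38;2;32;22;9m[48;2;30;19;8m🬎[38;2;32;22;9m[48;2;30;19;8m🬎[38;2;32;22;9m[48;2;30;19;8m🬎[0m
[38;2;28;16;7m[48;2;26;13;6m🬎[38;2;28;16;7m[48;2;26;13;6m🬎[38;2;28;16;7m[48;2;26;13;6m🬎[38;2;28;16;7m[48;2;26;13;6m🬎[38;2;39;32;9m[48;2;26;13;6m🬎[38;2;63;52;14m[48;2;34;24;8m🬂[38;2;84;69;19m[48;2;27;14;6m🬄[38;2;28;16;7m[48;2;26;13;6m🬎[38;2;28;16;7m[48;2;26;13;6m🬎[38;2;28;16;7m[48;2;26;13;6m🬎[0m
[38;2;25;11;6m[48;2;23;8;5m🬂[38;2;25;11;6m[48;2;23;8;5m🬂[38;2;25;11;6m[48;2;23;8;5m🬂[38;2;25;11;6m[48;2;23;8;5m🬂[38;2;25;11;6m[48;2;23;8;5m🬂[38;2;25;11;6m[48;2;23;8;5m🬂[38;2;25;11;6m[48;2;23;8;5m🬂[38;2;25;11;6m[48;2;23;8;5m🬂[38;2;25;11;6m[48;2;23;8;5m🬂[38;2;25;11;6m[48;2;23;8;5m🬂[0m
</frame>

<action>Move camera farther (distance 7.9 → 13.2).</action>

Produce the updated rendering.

<frame>
[38;2;41;36;14m[48;2;38;32;12m🬂[38;2;41;36;14m[48;2;38;32;12m🬂[38;2;41;36;14m[48;2;38;32;12m🬂[38;2;41;36;14m[48;2;38;32;12m🬂[38;2;41;36;14m[48;2;38;32;12m🬂[38;2;41;36;14m[48;2;38;32;12m🬂[38;2;41;36;14m[48;2;38;32;12m🬂[38;2;41;36;14m[48;2;38;32;12m🬂[38;2;41;36;14m[48;2;38;32;12m🬂[38;2;41;36;14m[48;2;38;32;12m🬂[0m
[38;2;37;29;12m[48;2;34;26;10m🬂[38;2;37;29;12m[48;2;34;26;10m🬂[38;2;37;29;12m[48;2;34;26;10m🬂[38;2;37;29;12m[48;2;34;26;10m🬂[38;2;37;29;12m[48;2;34;26;10m🬂[38;2;37;29;12m[48;2;34;26;10m🬂[38;2;37;29;12m[48;2;34;26;10m🬂[38;2;37;29;12m[48;2;34;26;10m🬂[38;2;37;29;12m[48;2;34;26;10m🬂[38;2;37;29;12m[48;2;34;26;10m🬂[0m
[38;2;32;22;9m[48;2;30;19;8m🬎[38;2;32;22;9m[48;2;30;19;8m🬎[38;2;32;22;9m[48;2;30;19;8m🬎[38;2;32;22;9m[48;2;30;19;8m🬎[38;2;63;51;14m[48;2;35;26;9m🬁[38;2;182;153;59m[48;2;100;82;23m🬉[38;2;32;22;9m[48;2;30;19;8m🬎[38;2;32;22;9m[48;2;30;19;8m🬎[38;2;32;22;9m[48;2;30;19;8m🬎[38;2;32;22;9m[48;2;30;19;8m🬎[0m
[38;2;28;16;7m[48;2;26;13;6m🬎[38;2;28;16;7m[48;2;26;13;6m🬎[38;2;28;16;7m[48;2;26;13;6m🬎[38;2;28;16;7m[48;2;26;13;6m🬎[38;2;39;32;9m[48;2;27;14;6m🬁[38;2;59;48;13m[48;2;29;17;7m🬁[38;2;28;16;7m[48;2;26;13;6m🬎[38;2;28;16;7m[48;2;26;13;6m🬎[38;2;28;16;7m[48;2;26;13;6m🬎[38;2;28;16;7m[48;2;26;13;6m🬎[0m
[38;2;25;11;6m[48;2;23;8;5m🬂[38;2;25;11;6m[48;2;23;8;5m🬂[38;2;25;11;6m[48;2;23;8;5m🬂[38;2;25;11;6m[48;2;23;8;5m🬂[38;2;25;11;6m[48;2;23;8;5m🬂[38;2;25;11;6m[48;2;23;8;5m🬂[38;2;25;11;6m[48;2;23;8;5m🬂[38;2;25;11;6m[48;2;23;8;5m🬂[38;2;25;11;6m[48;2;23;8;5m🬂[38;2;25;11;6m[48;2;23;8;5m🬂[0m
</frame>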